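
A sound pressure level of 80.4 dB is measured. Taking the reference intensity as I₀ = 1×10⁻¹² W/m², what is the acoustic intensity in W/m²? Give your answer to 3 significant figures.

I = I₀·10^(L/10) = 10⁻¹² × 10^(80.4/10) = 10^(-3.960).

0.000110 W/m²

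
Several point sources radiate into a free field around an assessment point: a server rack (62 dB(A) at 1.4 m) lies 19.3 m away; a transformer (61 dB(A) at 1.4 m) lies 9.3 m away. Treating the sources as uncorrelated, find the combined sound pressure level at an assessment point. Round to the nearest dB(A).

46 dB(A)

Propagate each source to the receiver with L = L_ref − 20·log₁₀(r/r_ref), then add intensities.
server rack: 62 − 20·log₁₀(19.3/1.4) = 62 − 22.79 = 39.21 dB(A).
transformer: 61 − 20·log₁₀(9.3/1.4) = 61 − 16.45 = 44.55 dB(A).
Σ 10^(L/10) = 3.687e+04 → L_total = 10·log₁₀(3.687e+04) = 45.67 dB(A).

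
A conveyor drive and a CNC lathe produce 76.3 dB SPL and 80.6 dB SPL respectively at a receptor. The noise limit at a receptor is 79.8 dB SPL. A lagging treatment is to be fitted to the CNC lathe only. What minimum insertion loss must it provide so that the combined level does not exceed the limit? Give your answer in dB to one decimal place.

Everything except the CNC lathe sums to 10^(76.3/10) = 4.266e+07 in linear terms, 76.30 dB SPL.
To meet 79.8 dB SPL overall, the treated CNC lathe may contribute at most 10^(79.8/10) − 4.266e+07 = 5.284e+07, i.e. 77.23 dB SPL.
Required insertion loss = 80.6 − 77.23 = 3.37 dB.

3.4 dB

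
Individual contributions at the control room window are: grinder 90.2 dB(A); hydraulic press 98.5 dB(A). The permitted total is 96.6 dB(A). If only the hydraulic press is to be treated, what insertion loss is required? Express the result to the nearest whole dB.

Fixed contribution from the other source: Σ 10^(L/10) = 10^(90.2/10) = 1.047e+09 (90.20 dB(A)).
To meet 96.6 dB(A) overall, the treated hydraulic press may contribute at most 10^(96.6/10) − 1.047e+09 = 3.524e+09, i.e. 95.47 dB(A).
Required insertion loss = 98.5 − 95.47 = 3.03 dB.

3 dB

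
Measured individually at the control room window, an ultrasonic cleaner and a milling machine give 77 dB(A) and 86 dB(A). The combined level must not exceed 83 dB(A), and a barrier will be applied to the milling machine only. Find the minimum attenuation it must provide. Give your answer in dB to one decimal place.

Fixed contribution from the other source: Σ 10^(L/10) = 10^(77/10) = 5.012e+07 (77.00 dB(A)).
The limit corresponds to 10^(83/10) = 1.995e+08; subtracting the fixed part leaves 1.494e+08 for the milling machine, i.e. 81.74 dB(A).
So the milling machine must be reduced from 86 to 81.74 dB(A): IL = 4.26 dB.

4.3 dB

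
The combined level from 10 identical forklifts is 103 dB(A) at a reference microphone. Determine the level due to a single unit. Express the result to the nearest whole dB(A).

10 equal contributions raise the level by 10·log₁₀ 10 = 10.000 dB, so each unit alone gives 103 − 10.000.

93 dB(A)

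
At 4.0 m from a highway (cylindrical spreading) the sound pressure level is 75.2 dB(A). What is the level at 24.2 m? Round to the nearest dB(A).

For a line source, L₂ = L₁ − 10·log₁₀(r₂/r₁).
L₂ = 75.2 − 10·log₁₀(24.2/4.0) = 75.2 − 7.818 = 67.38 dB(A).

67 dB(A)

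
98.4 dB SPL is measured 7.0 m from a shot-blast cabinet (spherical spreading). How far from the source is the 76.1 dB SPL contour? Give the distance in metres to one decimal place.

91.2 m

For a point source L₁ − L₂ = 20·log₁₀(r₂/r₁), so r₂ = r₁·10^((L₁−L₂)/20).
r₂ = 7.0·10^((98.4−76.1)/20) = 7.0·10^(22.3/20) = 91.22 m.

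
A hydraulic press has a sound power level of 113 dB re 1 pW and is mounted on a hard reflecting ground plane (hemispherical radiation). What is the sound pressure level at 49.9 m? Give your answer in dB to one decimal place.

71.1 dB

The power spreads over a hemisphere of area 2π·r², so L_p = L_w − 10·log₁₀(2π·r²).
2π·r² = 1.565e+04 m², 10·log₁₀ of that is 41.944 dB.
L_p = 113 − 41.944 = 71.06 dB.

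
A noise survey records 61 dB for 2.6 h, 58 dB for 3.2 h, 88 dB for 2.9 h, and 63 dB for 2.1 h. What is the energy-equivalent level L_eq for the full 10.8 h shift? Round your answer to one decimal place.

L_eq = 10·log₁₀[(1/T)·Σ tᵢ·10^(Lᵢ/10)] with T = 10.8 h.
Σ tᵢ·10^(Lᵢ/10) = 2.6·10^(61/10) + 3.2·10^(58/10) + 2.9·10^(88/10) + 2.1·10^(63/10) = 1.839e+09.
L_eq = 10·log₁₀(1.839e+09/10.8) = 82.31 dB.

82.3 dB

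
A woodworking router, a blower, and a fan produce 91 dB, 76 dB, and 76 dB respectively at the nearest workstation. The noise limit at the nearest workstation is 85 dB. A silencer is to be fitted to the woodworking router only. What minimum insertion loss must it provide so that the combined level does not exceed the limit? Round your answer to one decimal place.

The untreated sources together contribute 10^(76/10) + 10^(76/10) = 7.962e+07, i.e. 79.01 dB.
To meet 85 dB overall, the treated woodworking router may contribute at most 10^(85/10) − 7.962e+07 = 2.366e+08, i.e. 83.74 dB.
So the woodworking router must be reduced from 91 to 83.74 dB: IL = 7.26 dB.

7.3 dB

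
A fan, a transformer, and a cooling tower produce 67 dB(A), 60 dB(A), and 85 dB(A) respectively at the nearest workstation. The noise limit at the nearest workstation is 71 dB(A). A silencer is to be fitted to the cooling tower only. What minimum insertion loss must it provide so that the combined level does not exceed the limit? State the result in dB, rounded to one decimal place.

16.8 dB

The untreated sources together contribute 10^(67/10) + 10^(60/10) = 6.012e+06, i.e. 67.79 dB(A).
To meet 71 dB(A) overall, the treated cooling tower may contribute at most 10^(71/10) − 6.012e+06 = 6.577e+06, i.e. 68.18 dB(A).
So the cooling tower must be reduced from 85 to 68.18 dB(A): IL = 16.82 dB.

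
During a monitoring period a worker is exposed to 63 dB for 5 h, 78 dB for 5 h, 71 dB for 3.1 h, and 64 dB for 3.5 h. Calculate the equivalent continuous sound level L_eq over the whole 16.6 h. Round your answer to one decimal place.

L_eq = 10·log₁₀[(1/T)·Σ tᵢ·10^(Lᵢ/10)] with T = 16.6 h.
Σ tᵢ·10^(Lᵢ/10) = 5·10^(63/10) + 5·10^(78/10) + 3.1·10^(71/10) + 3.5·10^(64/10) = 3.733e+08.
L_eq = 10·log₁₀(3.733e+08/16.6) = 73.52 dB.

73.5 dB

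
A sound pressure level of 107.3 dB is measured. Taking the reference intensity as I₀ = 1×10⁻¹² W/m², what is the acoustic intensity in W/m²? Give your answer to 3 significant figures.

I = I₀·10^(L/10) = 10⁻¹² × 10^(107.3/10) = 10^(-1.270).

0.0537 W/m²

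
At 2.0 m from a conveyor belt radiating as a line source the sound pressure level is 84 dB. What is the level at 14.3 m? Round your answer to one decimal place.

75.5 dB

Line-source attenuation: ΔL = 10·log₁₀(r₂/r₁) = 10·log₁₀(14.3/2.0) = 8.543 dB.
L₂ = 84 − 10·log₁₀(14.3/2.0) = 84 − 8.543 = 75.46 dB.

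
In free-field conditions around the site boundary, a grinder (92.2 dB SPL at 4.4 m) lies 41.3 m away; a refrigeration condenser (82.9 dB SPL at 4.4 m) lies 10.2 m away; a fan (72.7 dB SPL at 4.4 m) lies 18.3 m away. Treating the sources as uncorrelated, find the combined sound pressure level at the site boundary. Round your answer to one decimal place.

77.5 dB SPL

Propagate each source to the receiver with L = L_ref − 20·log₁₀(r/r_ref), then add intensities.
grinder: 92.2 − 20·log₁₀(41.3/4.4) = 92.2 − 19.45 = 72.75 dB SPL.
refrigeration condenser: 82.9 − 20·log₁₀(10.2/4.4) = 82.9 − 7.30 = 75.60 dB SPL.
fan: 72.7 − 20·log₁₀(18.3/4.4) = 72.7 − 12.38 = 60.32 dB SPL.
Σ 10^(L/10) = 5.620e+07 → L_total = 10·log₁₀(5.620e+07) = 77.50 dB SPL.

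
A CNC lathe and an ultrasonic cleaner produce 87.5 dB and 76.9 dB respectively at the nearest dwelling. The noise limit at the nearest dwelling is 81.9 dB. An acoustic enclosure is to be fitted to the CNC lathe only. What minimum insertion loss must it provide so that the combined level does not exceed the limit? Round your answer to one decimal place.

7.3 dB

The untreated sources together contribute 10^(76.9/10) = 4.898e+07, i.e. 76.90 dB.
To meet 81.9 dB overall, the treated CNC lathe may contribute at most 10^(81.9/10) − 4.898e+07 = 1.059e+08, i.e. 80.25 dB.
Required insertion loss = 87.5 − 80.25 = 7.25 dB.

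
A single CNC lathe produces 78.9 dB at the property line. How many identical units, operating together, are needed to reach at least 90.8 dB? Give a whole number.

16

N identical sources give L₁ + 10·log₁₀ N, so require 10·log₁₀ N ≥ 90.8 − 78.9 = 11.9 dB.
N ≥ 10^(11.9/10) = 15.488, so N = 16.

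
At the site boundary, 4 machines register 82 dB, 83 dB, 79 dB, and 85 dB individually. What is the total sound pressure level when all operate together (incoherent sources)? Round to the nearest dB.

89 dB

For uncorrelated sources the intensities add, so convert each level to linear form, sum, and take 10·log₁₀ of the total.
Σ 10^(L/10) = 10^(82/10) + 10^(83/10) + 10^(79/10) + 10^(85/10) = 7.537e+08.
L_total = 10·log₁₀(7.537e+08) = 88.77 dB.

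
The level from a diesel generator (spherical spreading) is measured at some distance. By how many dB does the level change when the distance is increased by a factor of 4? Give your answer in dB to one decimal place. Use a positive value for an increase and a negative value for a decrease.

A point source loses 6 dB per doubling of distance; generally ΔL = −20·log₁₀(r₂/r₁).
ΔL = −20·log₁₀(4) = -12.04 dB.

-12.0 dB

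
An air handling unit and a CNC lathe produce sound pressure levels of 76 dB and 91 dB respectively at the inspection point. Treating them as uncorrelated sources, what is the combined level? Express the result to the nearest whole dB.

91 dB

For uncorrelated sources the intensities add, so convert each level to linear form, sum, and take 10·log₁₀ of the total.
Σ 10^(L/10) = 10^(76/10) + 10^(91/10) = 1.299e+09.
L_total = 10·log₁₀(1.299e+09) = 91.14 dB.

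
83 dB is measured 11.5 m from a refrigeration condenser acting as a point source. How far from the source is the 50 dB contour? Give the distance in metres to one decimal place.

The 33.0 dB drop corresponds to a distance ratio of 10^(33.0/20) for a point source.
r₂ = 11.5·10^((83−50)/20) = 11.5·10^(33.0/20) = 513.69 m.

513.7 m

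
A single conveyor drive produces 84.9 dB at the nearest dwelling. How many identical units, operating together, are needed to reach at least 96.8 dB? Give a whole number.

The shortfall is 96.8 − 84.9 = 11.9 dB, and N units add 10·log₁₀ N, so need 10·log₁₀ N ≥ 11.9.
N ≥ 10^(11.9/10) = 15.488, so N = 16.

16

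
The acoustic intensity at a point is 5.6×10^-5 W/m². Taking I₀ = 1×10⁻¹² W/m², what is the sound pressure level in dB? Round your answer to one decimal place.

77.5 dB

I/I₀ = 5.6×10^-5/10⁻¹² = 5.6×10^7, and L = 10·log₁₀(I/I₀).
L = 10·(0.7482 + 7) = 77.48 dB.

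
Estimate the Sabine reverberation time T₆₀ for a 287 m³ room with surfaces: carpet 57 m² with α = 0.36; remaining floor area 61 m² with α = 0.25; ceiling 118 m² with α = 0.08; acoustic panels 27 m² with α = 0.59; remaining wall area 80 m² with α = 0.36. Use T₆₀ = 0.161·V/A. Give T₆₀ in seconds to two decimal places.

0.51 s

Total absorption A = 57·0.36 + 61·0.25 + 118·0.08 + 27·0.59 + 80·0.36 = 89.94 m² sabins.
T₆₀ = 0.161·V/A = 0.161·287/89.94 = 0.514 s.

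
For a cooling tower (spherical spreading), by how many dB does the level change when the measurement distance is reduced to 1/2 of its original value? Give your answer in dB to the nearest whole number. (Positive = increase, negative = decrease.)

+6 dB

Point-source spreading: ΔL = −20·log₁₀(r₂/r₁).
ΔL = −20·log₁₀(0.5) = +6.02 dB.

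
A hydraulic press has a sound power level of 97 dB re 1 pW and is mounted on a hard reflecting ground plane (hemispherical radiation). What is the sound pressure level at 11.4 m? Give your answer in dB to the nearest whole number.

68 dB

L_p = L_w − 10·log₁₀(2π·r²) with r = 11.4 m.
2π·r² = 816.6 m², 10·log₁₀ of that is 29.120 dB.
L_p = 97 − 29.120 = 67.88 dB.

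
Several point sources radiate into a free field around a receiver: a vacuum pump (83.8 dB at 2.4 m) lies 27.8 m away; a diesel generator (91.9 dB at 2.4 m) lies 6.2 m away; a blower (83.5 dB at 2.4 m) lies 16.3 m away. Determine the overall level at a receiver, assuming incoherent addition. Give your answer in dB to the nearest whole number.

Apply inverse-square spreading to bring every level to the receiver, then sum 10^(L/10).
vacuum pump: 83.8 − 20·log₁₀(27.8/2.4) = 83.8 − 21.28 = 62.52 dB.
diesel generator: 91.9 − 20·log₁₀(6.2/2.4) = 91.9 − 8.24 = 83.66 dB.
blower: 83.5 − 20·log₁₀(16.3/2.4) = 83.5 − 16.64 = 66.86 dB.
Σ 10^(L/10) = 2.387e+08 → L_total = 10·log₁₀(2.387e+08) = 83.78 dB.

84 dB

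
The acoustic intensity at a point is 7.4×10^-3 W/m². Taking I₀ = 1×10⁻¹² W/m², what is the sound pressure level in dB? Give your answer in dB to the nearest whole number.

I/I₀ = 7.4×10^-3/10⁻¹² = 7.4×10^9, and L = 10·log₁₀(I/I₀).
L = 10·(0.8692 + 9) = 98.69 dB.

99 dB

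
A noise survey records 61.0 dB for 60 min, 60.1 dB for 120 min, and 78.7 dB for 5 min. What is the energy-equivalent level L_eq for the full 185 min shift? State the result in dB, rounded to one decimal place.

The energy average is taken in the linear domain: L_eq = 10·log₁₀[(Σ tᵢ·10^(Lᵢ/10))/T], T = 185 min.
Σ tᵢ·10^(Lᵢ/10) = 60·10^(61.0/10) + 120·10^(60.1/10) + 5·10^(78.7/10) = 5.690e+08.
L_eq = 10·log₁₀(5.690e+08/185) = 64.88 dB.

64.9 dB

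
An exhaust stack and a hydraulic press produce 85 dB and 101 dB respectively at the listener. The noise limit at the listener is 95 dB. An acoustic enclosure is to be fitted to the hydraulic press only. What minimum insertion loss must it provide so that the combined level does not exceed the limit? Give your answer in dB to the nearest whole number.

Fixed contribution from the other source: Σ 10^(L/10) = 10^(85/10) = 3.162e+08 (85.00 dB).
To meet 95 dB overall, the treated hydraulic press may contribute at most 10^(95/10) − 3.162e+08 = 2.846e+09, i.e. 94.54 dB.
So the hydraulic press must be reduced from 101 to 94.54 dB: IL = 6.46 dB.

6 dB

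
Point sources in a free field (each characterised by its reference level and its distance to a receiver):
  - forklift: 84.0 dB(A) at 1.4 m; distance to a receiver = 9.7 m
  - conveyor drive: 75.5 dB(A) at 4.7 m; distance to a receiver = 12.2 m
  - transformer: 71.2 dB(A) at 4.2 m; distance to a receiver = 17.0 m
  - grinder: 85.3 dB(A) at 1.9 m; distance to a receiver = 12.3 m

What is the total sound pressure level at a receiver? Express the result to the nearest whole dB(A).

Apply inverse-square spreading to bring every level to the receiver, then sum 10^(L/10).
forklift: 84.0 − 20·log₁₀(9.7/1.4) = 84.0 − 16.81 = 67.19 dB(A).
conveyor drive: 75.5 − 20·log₁₀(12.2/4.7) = 75.5 − 8.29 = 67.21 dB(A).
transformer: 71.2 − 20·log₁₀(17.0/4.2) = 71.2 − 12.14 = 59.06 dB(A).
grinder: 85.3 − 20·log₁₀(12.3/1.9) = 85.3 − 16.22 = 69.08 dB(A).
Σ 10^(L/10) = 1.939e+07 → L_total = 10·log₁₀(1.939e+07) = 72.88 dB(A).

73 dB(A)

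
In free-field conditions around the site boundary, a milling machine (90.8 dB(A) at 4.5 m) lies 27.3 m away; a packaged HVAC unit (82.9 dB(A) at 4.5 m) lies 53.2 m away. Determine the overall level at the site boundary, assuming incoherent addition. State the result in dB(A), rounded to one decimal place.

Propagate each source to the receiver with L = L_ref − 20·log₁₀(r/r_ref), then add intensities.
milling machine: 90.8 − 20·log₁₀(27.3/4.5) = 90.8 − 15.66 = 75.14 dB(A).
packaged HVAC unit: 82.9 − 20·log₁₀(53.2/4.5) = 82.9 − 21.45 = 61.45 dB(A).
Σ 10^(L/10) = 3.406e+07 → L_total = 10·log₁₀(3.406e+07) = 75.32 dB(A).

75.3 dB(A)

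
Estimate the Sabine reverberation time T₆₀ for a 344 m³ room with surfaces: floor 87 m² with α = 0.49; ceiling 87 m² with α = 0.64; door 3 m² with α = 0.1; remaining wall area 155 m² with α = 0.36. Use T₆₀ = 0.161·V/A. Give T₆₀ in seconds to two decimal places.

0.36 s

Summing Sᵢαᵢ: 87·0.49 + 87·0.64 + 3·0.1 + 155·0.36 = 154.41 m².
T₆₀ = 0.161 × 344 / 154.41 = 0.359 s.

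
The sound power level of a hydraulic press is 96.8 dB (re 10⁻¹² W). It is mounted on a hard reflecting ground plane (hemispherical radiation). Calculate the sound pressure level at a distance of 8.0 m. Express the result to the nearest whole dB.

L_p = L_w − 10·log₁₀(2π·r²) with r = 8.0 m.
2π·r² = 402.1 m², 10·log₁₀ of that is 26.044 dB.
L_p = 96.8 − 26.044 = 70.76 dB.

71 dB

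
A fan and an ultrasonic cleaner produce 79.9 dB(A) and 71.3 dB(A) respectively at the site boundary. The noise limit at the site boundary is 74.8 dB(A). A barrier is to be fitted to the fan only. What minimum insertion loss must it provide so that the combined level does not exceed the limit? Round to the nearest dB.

8 dB

The untreated sources together contribute 10^(71.3/10) = 1.349e+07, i.e. 71.30 dB(A).
To meet 74.8 dB(A) overall, the treated fan may contribute at most 10^(74.8/10) − 1.349e+07 = 1.671e+07, i.e. 72.23 dB(A).
So the fan must be reduced from 79.9 to 72.23 dB(A): IL = 7.67 dB.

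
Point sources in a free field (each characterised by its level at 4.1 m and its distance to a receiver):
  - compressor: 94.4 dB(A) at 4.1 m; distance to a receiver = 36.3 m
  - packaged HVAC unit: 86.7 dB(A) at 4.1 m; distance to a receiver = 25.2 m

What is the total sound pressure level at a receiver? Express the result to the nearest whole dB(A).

Apply inverse-square spreading to bring every level to the receiver, then sum 10^(L/10).
compressor: 94.4 − 20·log₁₀(36.3/4.1) = 94.4 − 18.94 = 75.46 dB(A).
packaged HVAC unit: 86.7 − 20·log₁₀(25.2/4.1) = 86.7 − 15.77 = 70.93 dB(A).
Σ 10^(L/10) = 4.752e+07 → L_total = 10·log₁₀(4.752e+07) = 76.77 dB(A).

77 dB(A)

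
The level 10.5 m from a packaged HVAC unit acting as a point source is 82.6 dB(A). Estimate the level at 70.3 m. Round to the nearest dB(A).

Point-source attenuation: ΔL = 20·log₁₀(r₂/r₁) = 20·log₁₀(70.3/10.5) = 16.515 dB.
L₂ = 82.6 − 20·log₁₀(70.3/10.5) = 82.6 − 16.515 = 66.08 dB(A).

66 dB(A)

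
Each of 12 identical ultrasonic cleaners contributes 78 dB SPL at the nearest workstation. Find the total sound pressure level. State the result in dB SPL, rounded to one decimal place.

88.8 dB SPL

L_total = L₁ + 10·log₁₀ N for N identical incoherent sources.
L_total = 78 + 10·log₁₀(12) = 78 + 10.792 = 88.79 dB SPL.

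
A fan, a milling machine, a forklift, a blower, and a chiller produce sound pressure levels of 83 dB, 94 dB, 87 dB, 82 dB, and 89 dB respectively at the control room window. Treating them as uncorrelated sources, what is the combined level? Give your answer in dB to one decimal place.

96.2 dB

Incoherent sources combine by intensity addition: L_total = 10·log₁₀(Σ 10^(L_i/10)).
Σ 10^(L/10) = 10^(83/10) + 10^(94/10) + 10^(87/10) + 10^(82/10) + 10^(89/10) = 4.165e+09.
L_total = 10·log₁₀(4.165e+09) = 96.20 dB.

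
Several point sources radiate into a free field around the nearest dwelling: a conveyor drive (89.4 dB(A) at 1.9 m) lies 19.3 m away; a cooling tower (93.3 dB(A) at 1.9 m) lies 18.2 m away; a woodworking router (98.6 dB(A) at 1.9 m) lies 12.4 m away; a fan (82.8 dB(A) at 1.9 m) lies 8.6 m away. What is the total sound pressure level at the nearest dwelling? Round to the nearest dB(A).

First find each source's level at the receiver (point-source: −20·log₁₀(r/r_ref)), then combine on an intensity basis.
conveyor drive: 89.4 − 20·log₁₀(19.3/1.9) = 89.4 − 20.14 = 69.26 dB(A).
cooling tower: 93.3 − 20·log₁₀(18.2/1.9) = 93.3 − 19.63 = 73.67 dB(A).
woodworking router: 98.6 − 20·log₁₀(12.4/1.9) = 98.6 − 16.29 = 82.31 dB(A).
fan: 82.8 − 20·log₁₀(8.6/1.9) = 82.8 − 13.11 = 69.69 dB(A).
Σ 10^(L/10) = 2.111e+08 → L_total = 10·log₁₀(2.111e+08) = 83.25 dB(A).

83 dB(A)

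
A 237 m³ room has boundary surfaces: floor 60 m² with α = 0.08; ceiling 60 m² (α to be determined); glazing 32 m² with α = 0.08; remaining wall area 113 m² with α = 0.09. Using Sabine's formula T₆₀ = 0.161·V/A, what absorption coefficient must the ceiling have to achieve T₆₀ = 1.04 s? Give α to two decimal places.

0.32

Required total absorption A = 0.161·237/1.04 = 36.69 m².
Absorption from the other surfaces = 60·0.08 + 32·0.08 + 113·0.09 = 17.53 m², so the ceiling must supply 19.16 m² over 60 m².
α = 19.16/60 = 0.319.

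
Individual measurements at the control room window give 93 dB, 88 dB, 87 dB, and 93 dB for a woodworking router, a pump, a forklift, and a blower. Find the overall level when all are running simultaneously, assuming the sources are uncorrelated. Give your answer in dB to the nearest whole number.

97 dB

Incoherent sources combine by intensity addition: L_total = 10·log₁₀(Σ 10^(L_i/10)).
Σ 10^(L/10) = 10^(93/10) + 10^(88/10) + 10^(87/10) + 10^(93/10) = 5.123e+09.
L_total = 10·log₁₀(5.123e+09) = 97.09 dB.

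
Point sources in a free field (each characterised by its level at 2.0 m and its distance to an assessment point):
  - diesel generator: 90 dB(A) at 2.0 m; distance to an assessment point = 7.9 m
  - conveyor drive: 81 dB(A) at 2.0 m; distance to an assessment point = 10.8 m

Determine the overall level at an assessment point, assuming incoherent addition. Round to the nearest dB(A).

78 dB(A)

Propagate each source to the receiver with L = L_ref − 20·log₁₀(r/r_ref), then add intensities.
diesel generator: 90 − 20·log₁₀(7.9/2.0) = 90 − 11.93 = 78.07 dB(A).
conveyor drive: 81 − 20·log₁₀(10.8/2.0) = 81 − 14.65 = 66.35 dB(A).
Σ 10^(L/10) = 6.841e+07 → L_total = 10·log₁₀(6.841e+07) = 78.35 dB(A).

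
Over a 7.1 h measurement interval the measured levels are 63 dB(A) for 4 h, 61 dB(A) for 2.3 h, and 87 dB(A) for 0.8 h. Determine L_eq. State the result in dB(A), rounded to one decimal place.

Weight each interval's intensity by its duration and average over T = 7.1 h:
Σ tᵢ·10^(Lᵢ/10) = 4·10^(63/10) + 2.3·10^(61/10) + 0.8·10^(87/10) = 4.118e+08.
L_eq = 10·log₁₀(4.118e+08/7.1) = 77.63 dB(A).

77.6 dB(A)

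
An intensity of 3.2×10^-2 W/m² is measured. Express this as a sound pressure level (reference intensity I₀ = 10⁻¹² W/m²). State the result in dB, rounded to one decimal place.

Dividing by I₀ shifts the exponent by 12: I/I₀ = 3.2×10^10.
L = 10·(0.5051 + 10) = 105.05 dB.

105.1 dB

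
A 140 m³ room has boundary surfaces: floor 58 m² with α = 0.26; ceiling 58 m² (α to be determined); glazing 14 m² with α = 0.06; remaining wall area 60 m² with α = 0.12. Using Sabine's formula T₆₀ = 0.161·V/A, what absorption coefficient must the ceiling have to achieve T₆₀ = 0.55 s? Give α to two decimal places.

A = 0.161·V/T₆₀ = 0.161·140/0.55 = 40.98 m² sabins.
Absorption from the other surfaces = 58·0.26 + 14·0.06 + 60·0.12 = 23.12 m², so the ceiling must supply 17.86 m² over 58 m².
α = 17.86/58 = 0.308.

0.31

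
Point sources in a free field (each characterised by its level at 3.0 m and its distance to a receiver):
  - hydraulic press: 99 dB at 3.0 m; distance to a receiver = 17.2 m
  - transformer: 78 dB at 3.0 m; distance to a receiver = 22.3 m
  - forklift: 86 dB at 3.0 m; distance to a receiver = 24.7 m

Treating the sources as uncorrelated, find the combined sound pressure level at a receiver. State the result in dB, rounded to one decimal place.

Propagate each source to the receiver with L = L_ref − 20·log₁₀(r/r_ref), then add intensities.
hydraulic press: 99 − 20·log₁₀(17.2/3.0) = 99 − 15.17 = 83.83 dB.
transformer: 78 − 20·log₁₀(22.3/3.0) = 78 − 17.42 = 60.58 dB.
forklift: 86 − 20·log₁₀(24.7/3.0) = 86 − 18.31 = 67.69 dB.
Σ 10^(L/10) = 2.487e+08 → L_total = 10·log₁₀(2.487e+08) = 83.96 dB.

84.0 dB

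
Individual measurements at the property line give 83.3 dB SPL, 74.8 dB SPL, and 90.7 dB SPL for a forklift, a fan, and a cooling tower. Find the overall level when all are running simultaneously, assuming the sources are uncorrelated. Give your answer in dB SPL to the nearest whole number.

92 dB SPL

For uncorrelated sources the intensities add, so convert each level to linear form, sum, and take 10·log₁₀ of the total.
Σ 10^(L/10) = 10^(83.3/10) + 10^(74.8/10) + 10^(90.7/10) = 1.419e+09.
L_total = 10·log₁₀(1.419e+09) = 91.52 dB SPL.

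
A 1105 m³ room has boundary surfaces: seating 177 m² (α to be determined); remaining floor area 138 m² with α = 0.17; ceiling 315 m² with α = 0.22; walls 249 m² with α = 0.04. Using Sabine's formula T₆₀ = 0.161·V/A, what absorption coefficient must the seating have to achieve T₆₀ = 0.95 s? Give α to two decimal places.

0.48

A = 0.161·V/T₆₀ = 0.161·1105/0.95 = 187.27 m² sabins.
Absorption from the other surfaces = 138·0.17 + 315·0.22 + 249·0.04 = 102.72 m², so the seating must supply 84.55 m² over 177 m².
α = 84.55/177 = 0.478.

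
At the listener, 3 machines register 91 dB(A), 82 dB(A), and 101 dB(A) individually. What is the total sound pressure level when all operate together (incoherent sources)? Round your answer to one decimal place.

Incoherent sources combine by intensity addition: L_total = 10·log₁₀(Σ 10^(L_i/10)).
Σ 10^(L/10) = 10^(91/10) + 10^(82/10) + 10^(101/10) = 1.401e+10.
L_total = 10·log₁₀(1.401e+10) = 101.46 dB(A).

101.5 dB(A)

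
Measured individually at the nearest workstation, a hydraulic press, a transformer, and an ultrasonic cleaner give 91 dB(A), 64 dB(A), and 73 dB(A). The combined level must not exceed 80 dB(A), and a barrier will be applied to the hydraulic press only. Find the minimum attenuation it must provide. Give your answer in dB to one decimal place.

Everything except the hydraulic press sums to 10^(64/10) + 10^(73/10) = 2.246e+07 in linear terms, 73.51 dB(A).
The limit corresponds to 10^(80/10) = 1.000e+08; subtracting the fixed part leaves 7.754e+07 for the hydraulic press, i.e. 78.90 dB(A).
So the hydraulic press must be reduced from 91 to 78.90 dB(A): IL = 12.10 dB.

12.1 dB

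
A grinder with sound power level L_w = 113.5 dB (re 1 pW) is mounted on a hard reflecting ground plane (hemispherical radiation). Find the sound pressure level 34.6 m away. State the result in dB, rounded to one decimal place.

74.7 dB

L_p = L_w − 10·log₁₀(2π·r²) with r = 34.6 m.
2π·r² = 7522 m², 10·log₁₀ of that is 38.763 dB.
L_p = 113.5 − 38.763 = 74.74 dB.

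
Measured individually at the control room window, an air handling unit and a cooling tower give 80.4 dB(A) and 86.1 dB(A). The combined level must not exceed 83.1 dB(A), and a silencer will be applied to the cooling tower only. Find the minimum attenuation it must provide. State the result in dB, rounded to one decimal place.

6.3 dB

Everything except the cooling tower sums to 10^(80.4/10) = 1.096e+08 in linear terms, 80.40 dB(A).
The limit corresponds to 10^(83.1/10) = 2.042e+08; subtracting the fixed part leaves 9.453e+07 for the cooling tower, i.e. 79.76 dB(A).
So the cooling tower must be reduced from 86.1 to 79.76 dB(A): IL = 6.34 dB.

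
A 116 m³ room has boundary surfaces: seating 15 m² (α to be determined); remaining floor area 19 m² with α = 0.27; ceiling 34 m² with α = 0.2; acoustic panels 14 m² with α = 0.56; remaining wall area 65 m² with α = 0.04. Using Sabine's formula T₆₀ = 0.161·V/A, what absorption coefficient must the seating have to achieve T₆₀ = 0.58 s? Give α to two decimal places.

From T₆₀ = 0.161·V/A, the target T₆₀ = 0.58 s needs A = 0.161·116/0.58 = 32.20 m².
Absorption from the other surfaces = 19·0.27 + 34·0.2 + 14·0.56 + 65·0.04 = 22.37 m², so the seating must supply 9.83 m² over 15 m².
α = 9.83/15 = 0.655.

0.66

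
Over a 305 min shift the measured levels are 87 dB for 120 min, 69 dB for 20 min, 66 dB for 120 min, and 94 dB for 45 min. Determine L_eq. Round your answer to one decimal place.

The energy average is taken in the linear domain: L_eq = 10·log₁₀[(Σ tᵢ·10^(Lᵢ/10))/T], T = 305 min.
Σ tᵢ·10^(Lᵢ/10) = 120·10^(87/10) + 20·10^(69/10) + 120·10^(66/10) + 45·10^(94/10) = 1.738e+11.
L_eq = 10·log₁₀(1.738e+11/305) = 87.56 dB.

87.6 dB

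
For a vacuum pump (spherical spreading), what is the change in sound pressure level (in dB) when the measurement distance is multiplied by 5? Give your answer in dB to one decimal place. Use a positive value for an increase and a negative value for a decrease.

-14.0 dB

A point source loses 6 dB per doubling of distance; generally ΔL = −20·log₁₀(r₂/r₁).
ΔL = −20·log₁₀(5) = -13.98 dB.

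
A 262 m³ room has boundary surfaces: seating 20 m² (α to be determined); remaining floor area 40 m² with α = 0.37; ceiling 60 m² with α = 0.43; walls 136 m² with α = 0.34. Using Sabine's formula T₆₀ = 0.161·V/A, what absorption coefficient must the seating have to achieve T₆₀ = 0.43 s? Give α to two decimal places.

0.56

A = 0.161·V/T₆₀ = 0.161·262/0.43 = 98.10 m² sabins.
Absorption from the other surfaces = 40·0.37 + 60·0.43 + 136·0.34 = 86.84 m², so the seating must supply 11.26 m² over 20 m².
α = 11.26/20 = 0.563.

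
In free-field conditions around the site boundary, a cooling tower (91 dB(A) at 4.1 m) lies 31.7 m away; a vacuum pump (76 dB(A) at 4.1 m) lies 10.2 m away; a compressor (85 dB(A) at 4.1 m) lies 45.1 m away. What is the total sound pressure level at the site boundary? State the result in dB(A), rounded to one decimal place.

74.8 dB(A)

Propagate each source to the receiver with L = L_ref − 20·log₁₀(r/r_ref), then add intensities.
cooling tower: 91 − 20·log₁₀(31.7/4.1) = 91 − 17.77 = 73.23 dB(A).
vacuum pump: 76 − 20·log₁₀(10.2/4.1) = 76 − 7.92 = 68.08 dB(A).
compressor: 85 − 20·log₁₀(45.1/4.1) = 85 − 20.83 = 64.17 dB(A).
Σ 10^(L/10) = 3.011e+07 → L_total = 10·log₁₀(3.011e+07) = 74.79 dB(A).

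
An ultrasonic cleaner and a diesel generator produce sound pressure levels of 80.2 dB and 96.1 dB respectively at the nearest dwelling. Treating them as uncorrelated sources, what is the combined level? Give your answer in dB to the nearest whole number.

Incoherent sources combine by intensity addition: L_total = 10·log₁₀(Σ 10^(L_i/10)).
Σ 10^(L/10) = 10^(80.2/10) + 10^(96.1/10) = 4.179e+09.
L_total = 10·log₁₀(4.179e+09) = 96.21 dB.

96 dB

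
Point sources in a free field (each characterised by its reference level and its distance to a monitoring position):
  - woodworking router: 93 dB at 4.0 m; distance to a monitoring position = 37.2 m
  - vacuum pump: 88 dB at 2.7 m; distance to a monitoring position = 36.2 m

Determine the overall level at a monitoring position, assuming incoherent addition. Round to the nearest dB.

Apply inverse-square spreading to bring every level to the receiver, then sum 10^(L/10).
woodworking router: 93 − 20·log₁₀(37.2/4.0) = 93 − 19.37 = 73.63 dB.
vacuum pump: 88 − 20·log₁₀(36.2/2.7) = 88 − 22.55 = 65.45 dB.
Σ 10^(L/10) = 2.658e+07 → L_total = 10·log₁₀(2.658e+07) = 74.25 dB.

74 dB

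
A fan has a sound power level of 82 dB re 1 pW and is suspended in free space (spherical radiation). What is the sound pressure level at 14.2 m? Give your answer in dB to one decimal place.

L_p = L_w − 10·log₁₀(4π·r²) with r = 14.2 m.
4π·r² = 2534 m², 10·log₁₀ of that is 34.038 dB.
L_p = 82 − 34.038 = 47.96 dB.

48.0 dB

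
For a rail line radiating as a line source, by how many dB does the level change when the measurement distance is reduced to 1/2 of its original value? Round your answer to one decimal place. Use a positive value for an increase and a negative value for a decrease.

With cylindrical spreading the level changes by −10·log₁₀(r₂/r₁).
ΔL = −10·log₁₀(0.5) = +3.01 dB.

+3.0 dB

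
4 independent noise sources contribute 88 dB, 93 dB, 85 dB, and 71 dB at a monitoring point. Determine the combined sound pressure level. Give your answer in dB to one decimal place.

94.7 dB

Incoherent sources combine by intensity addition: L_total = 10·log₁₀(Σ 10^(L_i/10)).
Σ 10^(L/10) = 10^(88/10) + 10^(93/10) + 10^(85/10) + 10^(71/10) = 2.955e+09.
L_total = 10·log₁₀(2.955e+09) = 94.71 dB.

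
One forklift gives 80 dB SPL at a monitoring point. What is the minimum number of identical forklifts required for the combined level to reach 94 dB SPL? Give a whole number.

The shortfall is 94 − 80 = 14.0 dB, and N units add 10·log₁₀ N, so need 10·log₁₀ N ≥ 14.0.
N ≥ 10^(14.0/10) = 25.119, so N = 26.

26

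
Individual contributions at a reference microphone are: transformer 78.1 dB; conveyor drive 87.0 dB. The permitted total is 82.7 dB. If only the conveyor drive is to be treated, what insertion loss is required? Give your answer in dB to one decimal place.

The untreated sources together contribute 10^(78.1/10) = 6.457e+07, i.e. 78.10 dB.
The limit corresponds to 10^(82.7/10) = 1.862e+08; subtracting the fixed part leaves 1.216e+08 for the conveyor drive, i.e. 80.85 dB.
So the conveyor drive must be reduced from 87.0 to 80.85 dB: IL = 6.15 dB.

6.1 dB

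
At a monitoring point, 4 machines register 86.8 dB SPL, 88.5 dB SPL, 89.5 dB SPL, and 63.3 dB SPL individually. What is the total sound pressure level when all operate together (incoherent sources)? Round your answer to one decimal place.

93.2 dB SPL

For uncorrelated sources the intensities add, so convert each level to linear form, sum, and take 10·log₁₀ of the total.
Σ 10^(L/10) = 10^(86.8/10) + 10^(88.5/10) + 10^(89.5/10) + 10^(63.3/10) = 2.080e+09.
L_total = 10·log₁₀(2.080e+09) = 93.18 dB SPL.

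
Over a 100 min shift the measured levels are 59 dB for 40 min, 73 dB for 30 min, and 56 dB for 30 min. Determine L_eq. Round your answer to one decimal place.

The energy average is taken in the linear domain: L_eq = 10·log₁₀[(Σ tᵢ·10^(Lᵢ/10))/T], T = 100 min.
Σ tᵢ·10^(Lᵢ/10) = 40·10^(59/10) + 30·10^(73/10) + 30·10^(56/10) = 6.423e+08.
L_eq = 10·log₁₀(6.423e+08/100) = 68.08 dB.

68.1 dB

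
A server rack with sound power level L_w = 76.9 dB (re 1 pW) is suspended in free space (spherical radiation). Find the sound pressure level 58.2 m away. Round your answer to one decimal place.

L_p = L_w − 10·log₁₀(4π·r²) with r = 58.2 m.
4π·r² = 4.257e+04 m², 10·log₁₀ of that is 46.291 dB.
L_p = 76.9 − 46.291 = 30.61 dB.

30.6 dB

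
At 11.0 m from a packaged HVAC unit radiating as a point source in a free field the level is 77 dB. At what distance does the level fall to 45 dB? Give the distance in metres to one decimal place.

437.9 m

Point-source spreading drops the level by 20·log₁₀(r₂/r₁); inverting, r₂/r₁ = 10^(ΔL/20).
r₂ = 11.0·10^((77−45)/20) = 11.0·10^(32.0/20) = 437.92 m.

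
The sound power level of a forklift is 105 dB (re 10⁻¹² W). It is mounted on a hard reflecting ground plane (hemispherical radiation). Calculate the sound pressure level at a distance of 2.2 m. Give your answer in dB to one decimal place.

L_p = L_w − 10·log₁₀(2π·r²) with r = 2.2 m.
2π·r² = 30.41 m², 10·log₁₀ of that is 14.830 dB.
L_p = 105 − 14.830 = 90.17 dB.

90.2 dB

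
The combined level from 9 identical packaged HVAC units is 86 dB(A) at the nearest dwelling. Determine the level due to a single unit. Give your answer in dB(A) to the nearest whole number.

Dividing the total intensity by 9 lowers the level by 10·log₁₀ 9 = 9.542 dB: L₁ = 86 − 9.542.

76 dB(A)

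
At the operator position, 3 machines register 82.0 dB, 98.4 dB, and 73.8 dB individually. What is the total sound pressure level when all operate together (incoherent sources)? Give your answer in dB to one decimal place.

98.5 dB

Incoherent sources combine by intensity addition: L_total = 10·log₁₀(Σ 10^(L_i/10)).
Σ 10^(L/10) = 10^(82.0/10) + 10^(98.4/10) + 10^(73.8/10) = 7.101e+09.
L_total = 10·log₁₀(7.101e+09) = 98.51 dB.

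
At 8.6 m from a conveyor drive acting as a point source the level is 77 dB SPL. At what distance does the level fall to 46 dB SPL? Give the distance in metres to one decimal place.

305.1 m

For a point source L₁ − L₂ = 20·log₁₀(r₂/r₁), so r₂ = r₁·10^((L₁−L₂)/20).
r₂ = 8.6·10^((77−46)/20) = 8.6·10^(31.0/20) = 305.14 m.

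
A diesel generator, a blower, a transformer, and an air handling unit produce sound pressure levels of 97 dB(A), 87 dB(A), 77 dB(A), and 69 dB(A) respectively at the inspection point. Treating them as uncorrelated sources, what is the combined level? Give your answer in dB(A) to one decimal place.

97.5 dB(A)

For uncorrelated sources the intensities add, so convert each level to linear form, sum, and take 10·log₁₀ of the total.
Σ 10^(L/10) = 10^(97/10) + 10^(87/10) + 10^(77/10) + 10^(69/10) = 5.571e+09.
L_total = 10·log₁₀(5.571e+09) = 97.46 dB(A).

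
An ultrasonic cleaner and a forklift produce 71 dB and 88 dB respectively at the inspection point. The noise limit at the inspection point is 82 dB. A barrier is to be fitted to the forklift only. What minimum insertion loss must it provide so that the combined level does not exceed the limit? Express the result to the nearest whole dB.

Everything except the forklift sums to 10^(71/10) = 1.259e+07 in linear terms, 71.00 dB.
The limit corresponds to 10^(82/10) = 1.585e+08; subtracting the fixed part leaves 1.459e+08 for the forklift, i.e. 81.64 dB.
Required insertion loss = 88 − 81.64 = 6.36 dB.

6 dB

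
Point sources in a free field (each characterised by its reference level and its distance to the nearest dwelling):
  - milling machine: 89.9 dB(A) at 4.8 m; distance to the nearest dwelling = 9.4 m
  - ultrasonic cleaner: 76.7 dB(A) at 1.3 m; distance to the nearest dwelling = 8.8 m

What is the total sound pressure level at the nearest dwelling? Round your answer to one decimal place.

First find each source's level at the receiver (point-source: −20·log₁₀(r/r_ref)), then combine on an intensity basis.
milling machine: 89.9 − 20·log₁₀(9.4/4.8) = 89.9 − 5.84 = 84.06 dB(A).
ultrasonic cleaner: 76.7 − 20·log₁₀(8.8/1.3) = 76.7 − 16.61 = 60.09 dB(A).
Σ 10^(L/10) = 2.558e+08 → L_total = 10·log₁₀(2.558e+08) = 84.08 dB(A).

84.1 dB(A)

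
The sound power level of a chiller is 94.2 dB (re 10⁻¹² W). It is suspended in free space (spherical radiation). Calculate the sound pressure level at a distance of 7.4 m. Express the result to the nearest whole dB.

66 dB

The power spreads over a sphere of area 4π·r², so L_p = L_w − 10·log₁₀(4π·r²).
4π·r² = 688.1 m², 10·log₁₀ of that is 28.377 dB.
L_p = 94.2 − 28.377 = 65.82 dB.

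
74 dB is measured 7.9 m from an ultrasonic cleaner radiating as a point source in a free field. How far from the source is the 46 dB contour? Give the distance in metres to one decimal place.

198.4 m

Point-source spreading drops the level by 20·log₁₀(r₂/r₁); inverting, r₂/r₁ = 10^(ΔL/20).
r₂ = 7.9·10^((74−46)/20) = 7.9·10^(28.0/20) = 198.44 m.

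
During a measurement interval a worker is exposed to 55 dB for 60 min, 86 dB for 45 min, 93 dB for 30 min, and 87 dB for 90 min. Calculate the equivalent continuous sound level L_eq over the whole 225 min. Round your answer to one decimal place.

Weight each interval's intensity by its duration and average over T = 225 min:
Σ tᵢ·10^(Lᵢ/10) = 60·10^(55/10) + 45·10^(86/10) + 30·10^(93/10) + 90·10^(87/10) = 1.229e+11.
L_eq = 10·log₁₀(1.229e+11/225) = 87.37 dB.

87.4 dB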